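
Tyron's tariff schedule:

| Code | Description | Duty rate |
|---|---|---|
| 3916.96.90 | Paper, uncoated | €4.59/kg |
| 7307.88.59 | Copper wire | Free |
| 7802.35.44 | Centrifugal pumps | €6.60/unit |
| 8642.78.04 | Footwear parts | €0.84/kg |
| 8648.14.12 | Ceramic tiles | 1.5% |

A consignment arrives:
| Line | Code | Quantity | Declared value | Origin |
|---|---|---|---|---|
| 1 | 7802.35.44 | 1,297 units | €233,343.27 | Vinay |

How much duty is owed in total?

Line 1 (7802.35.44, Vinay, 1,297 units, €233,343.27):
Base rate for 7802.35.44 is €6.60/unit.
Duty = 1,297 × €6.60 = €8,560.20.

€8,560.20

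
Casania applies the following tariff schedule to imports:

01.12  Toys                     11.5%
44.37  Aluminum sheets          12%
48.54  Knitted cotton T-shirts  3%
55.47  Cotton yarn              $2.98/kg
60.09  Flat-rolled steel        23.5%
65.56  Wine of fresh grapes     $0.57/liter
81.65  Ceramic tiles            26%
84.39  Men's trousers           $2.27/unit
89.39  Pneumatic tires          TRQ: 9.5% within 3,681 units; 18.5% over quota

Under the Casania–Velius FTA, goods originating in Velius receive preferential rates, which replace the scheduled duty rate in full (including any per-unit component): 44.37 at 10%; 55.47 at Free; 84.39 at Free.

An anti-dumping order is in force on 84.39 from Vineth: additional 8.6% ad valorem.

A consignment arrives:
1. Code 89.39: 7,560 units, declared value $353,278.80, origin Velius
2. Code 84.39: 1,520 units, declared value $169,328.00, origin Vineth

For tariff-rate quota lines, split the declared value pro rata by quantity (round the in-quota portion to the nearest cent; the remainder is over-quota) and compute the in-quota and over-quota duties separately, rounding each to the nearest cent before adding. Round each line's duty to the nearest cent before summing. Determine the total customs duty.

$67,888.01

Line 1 (89.39, Velius, 7,560 units, $353,278.80):
Code 89.39 is under a tariff-rate quota (threshold 3,681 units). In-quota: 3,681 units at 9.5%; over-quota: 3,879 units at 18.5%.
Pro-rata value split: in-quota = $353,278.80 × 3,681/7,560 = $172,013.13; over-quota = $353,278.80 − $172,013.13 = $181,265.67.
In-quota duty = $172,013.13 × 9.5% = $16,341.25. Over-quota duty = $181,265.67 × 18.5% = $33,534.15.
Line duty = $16,341.25 + $33,534.15 = $49,875.40.
Line 2 (84.39, Vineth, 1,520 units, $169,328.00):
Base rate for 84.39 is $2.27/unit.
84.39 has an FTA preferential rate, but origin Vineth is not Velius; base rate stands.
Additional duty on 84.39 from Vineth: +8.6% ad valorem. Applied ad valorem rate = 8.6%.
Duty = $169,328.00 × 8.6% + 1,520 × $2.27 = $18,012.61.
Total = $49,875.40 + $18,012.61 = $67,888.01.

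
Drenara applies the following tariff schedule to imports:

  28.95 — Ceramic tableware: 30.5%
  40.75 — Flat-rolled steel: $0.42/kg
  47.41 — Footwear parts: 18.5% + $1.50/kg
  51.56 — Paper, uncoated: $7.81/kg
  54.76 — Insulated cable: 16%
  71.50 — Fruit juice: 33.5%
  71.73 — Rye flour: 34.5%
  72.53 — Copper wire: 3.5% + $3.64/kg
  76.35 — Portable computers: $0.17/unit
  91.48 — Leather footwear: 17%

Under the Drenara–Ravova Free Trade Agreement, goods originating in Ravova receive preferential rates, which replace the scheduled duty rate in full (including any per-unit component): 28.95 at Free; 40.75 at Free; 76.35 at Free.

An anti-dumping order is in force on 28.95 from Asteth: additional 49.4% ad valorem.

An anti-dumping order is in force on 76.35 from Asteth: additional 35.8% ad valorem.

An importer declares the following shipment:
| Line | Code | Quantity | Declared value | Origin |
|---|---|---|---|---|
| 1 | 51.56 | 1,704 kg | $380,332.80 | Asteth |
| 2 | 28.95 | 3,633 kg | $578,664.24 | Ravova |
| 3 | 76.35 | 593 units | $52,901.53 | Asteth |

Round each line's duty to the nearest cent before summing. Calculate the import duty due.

$32,347.80

Line 1 (51.56, Asteth, 1,704 kg, $380,332.80):
Base rate for 51.56 is $7.81/kg.
Duty = 1,704 × $7.81 = $13,308.24.
Line 2 (28.95, Ravova, 3,633 kg, $578,664.24):
Base rate for 28.95 is 30.5%.
Origin Ravova qualifies under the Drenara–Ravova agreement and 28.95 is covered: preferential rate Free applies instead.
The additional-duty order on 28.95 targets Asteth, not Ravova; it does not apply.
Duty = $578,664.24 × 0% = $0.00.
Line 3 (76.35, Asteth, 593 units, $52,901.53):
Base rate for 76.35 is $0.17/unit.
76.35 has an FTA preferential rate, but origin Asteth is not Ravova; base rate stands.
Additional duty on 76.35 from Asteth: +35.8% ad valorem. Applied ad valorem rate = 35.8%.
Duty = $52,901.53 × 35.8% + 593 × $0.17 = $19,039.56.
Total = $13,308.24 + $0.00 + $19,039.56 = $32,347.80.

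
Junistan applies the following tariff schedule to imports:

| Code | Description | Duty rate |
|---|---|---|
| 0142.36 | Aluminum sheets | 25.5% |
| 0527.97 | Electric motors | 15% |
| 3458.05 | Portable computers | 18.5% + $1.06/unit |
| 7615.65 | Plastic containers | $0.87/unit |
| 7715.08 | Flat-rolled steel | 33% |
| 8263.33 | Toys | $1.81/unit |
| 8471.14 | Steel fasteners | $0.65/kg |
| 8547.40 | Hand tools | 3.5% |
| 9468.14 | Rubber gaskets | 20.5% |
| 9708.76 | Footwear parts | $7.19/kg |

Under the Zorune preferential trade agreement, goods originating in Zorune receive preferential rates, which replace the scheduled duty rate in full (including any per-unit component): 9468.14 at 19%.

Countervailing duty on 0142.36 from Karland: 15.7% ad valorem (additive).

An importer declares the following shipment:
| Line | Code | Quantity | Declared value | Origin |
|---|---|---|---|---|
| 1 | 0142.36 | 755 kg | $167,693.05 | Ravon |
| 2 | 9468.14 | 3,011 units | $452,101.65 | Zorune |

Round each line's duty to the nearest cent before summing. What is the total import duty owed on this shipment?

$128,661.04

Line 1 (0142.36, Ravon, 755 kg, $167,693.05):
Base rate for 0142.36 is 25.5%.
The additional-duty order on 0142.36 targets Karland, not Ravon; it does not apply.
Duty = $167,693.05 × 25.5% = $42,761.73.
Line 2 (9468.14, Zorune, 3,011 units, $452,101.65):
Base rate for 9468.14 is 20.5%.
Origin Zorune qualifies under the Junistan–Zorune agreement and 9468.14 is covered: preferential rate 19% applies instead.
Duty = $452,101.65 × 19% = $85,899.31.
Total = $42,761.73 + $85,899.31 = $128,661.04.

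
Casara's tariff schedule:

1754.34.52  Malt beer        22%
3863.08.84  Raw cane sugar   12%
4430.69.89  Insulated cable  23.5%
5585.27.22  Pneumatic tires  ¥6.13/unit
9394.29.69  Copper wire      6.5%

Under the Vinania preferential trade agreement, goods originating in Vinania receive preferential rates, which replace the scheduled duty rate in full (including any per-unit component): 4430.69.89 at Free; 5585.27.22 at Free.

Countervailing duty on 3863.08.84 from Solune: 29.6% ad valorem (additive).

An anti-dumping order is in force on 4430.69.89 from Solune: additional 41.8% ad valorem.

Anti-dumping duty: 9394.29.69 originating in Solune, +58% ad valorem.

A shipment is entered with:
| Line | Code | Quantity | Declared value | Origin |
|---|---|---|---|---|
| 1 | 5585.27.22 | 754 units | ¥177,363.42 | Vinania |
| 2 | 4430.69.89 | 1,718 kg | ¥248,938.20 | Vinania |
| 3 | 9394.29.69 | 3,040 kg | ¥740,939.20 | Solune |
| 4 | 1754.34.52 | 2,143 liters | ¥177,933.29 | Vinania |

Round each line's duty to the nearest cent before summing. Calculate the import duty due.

¥517,051.10

Line 1 (5585.27.22, Vinania, 754 units, ¥177,363.42):
Base rate for 5585.27.22 is ¥6.13/unit.
Origin Vinania qualifies under the Casara–Vinania agreement and 5585.27.22 is covered: preferential rate Free applies instead.
Duty = ¥177,363.42 × 0% = ¥0.00.
Line 2 (4430.69.89, Vinania, 1,718 kg, ¥248,938.20):
Base rate for 4430.69.89 is 23.5%.
Origin Vinania qualifies under the Casara–Vinania agreement and 4430.69.89 is covered: preferential rate Free applies instead.
The additional-duty order on 4430.69.89 targets Solune, not Vinania; it does not apply.
Duty = ¥248,938.20 × 0% = ¥0.00.
Line 3 (9394.29.69, Solune, 3,040 kg, ¥740,939.20):
Base rate for 9394.29.69 is 6.5%.
Additional duty on 9394.29.69 from Solune: +58%. Applied ad valorem rate: 6.5% + 58% = 64.5%.
Duty = ¥740,939.20 × 64.5% = ¥477,905.78.
Line 4 (1754.34.52, Vinania, 2,143 liters, ¥177,933.29):
Base rate for 1754.34.52 is 22%.
Origin Vinania is the FTA partner but 1754.34.52 is not on the preference list; base rate stands.
Duty = ¥177,933.29 × 22% = ¥39,145.32.
Total = ¥0.00 + ¥0.00 + ¥477,905.78 + ¥39,145.32 = ¥517,051.10.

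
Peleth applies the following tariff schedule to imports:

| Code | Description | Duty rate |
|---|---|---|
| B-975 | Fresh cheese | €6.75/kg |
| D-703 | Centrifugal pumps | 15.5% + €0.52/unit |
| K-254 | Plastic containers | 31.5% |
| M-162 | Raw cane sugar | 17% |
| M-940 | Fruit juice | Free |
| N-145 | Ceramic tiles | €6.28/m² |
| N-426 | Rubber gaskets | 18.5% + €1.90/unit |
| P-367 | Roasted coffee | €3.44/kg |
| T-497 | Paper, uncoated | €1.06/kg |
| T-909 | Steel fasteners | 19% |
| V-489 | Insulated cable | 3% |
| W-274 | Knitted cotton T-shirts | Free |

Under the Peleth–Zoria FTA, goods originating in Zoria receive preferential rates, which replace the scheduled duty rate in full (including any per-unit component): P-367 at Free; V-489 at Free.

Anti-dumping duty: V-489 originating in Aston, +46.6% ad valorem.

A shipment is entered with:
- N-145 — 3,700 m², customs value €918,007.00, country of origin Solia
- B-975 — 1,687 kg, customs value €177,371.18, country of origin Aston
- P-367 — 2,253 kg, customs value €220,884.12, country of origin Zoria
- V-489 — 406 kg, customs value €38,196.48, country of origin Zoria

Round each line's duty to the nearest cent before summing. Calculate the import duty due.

€34,623.25

Line 1 (N-145, Solia, 3,700 m², €918,007.00):
Base rate for N-145 is €6.28/m².
Duty = 3,700 × €6.28 = €23,236.00.
Line 2 (B-975, Aston, 1,687 kg, €177,371.18):
Base rate for B-975 is €6.75/kg.
Duty = 1,687 × €6.75 = €11,387.25.
Line 3 (P-367, Zoria, 2,253 kg, €220,884.12):
Base rate for P-367 is €3.44/kg.
Origin Zoria qualifies under the Peleth–Zoria agreement and P-367 is covered: preferential rate Free applies instead.
Duty = €220,884.12 × 0% = €0.00.
Line 4 (V-489, Zoria, 406 kg, €38,196.48):
Base rate for V-489 is 3%.
Origin Zoria qualifies under the Peleth–Zoria agreement and V-489 is covered: preferential rate Free applies instead.
The additional-duty order on V-489 targets Aston, not Zoria; it does not apply.
Duty = €38,196.48 × 0% = €0.00.
Total = €23,236.00 + €11,387.25 + €0.00 + €0.00 = €34,623.25.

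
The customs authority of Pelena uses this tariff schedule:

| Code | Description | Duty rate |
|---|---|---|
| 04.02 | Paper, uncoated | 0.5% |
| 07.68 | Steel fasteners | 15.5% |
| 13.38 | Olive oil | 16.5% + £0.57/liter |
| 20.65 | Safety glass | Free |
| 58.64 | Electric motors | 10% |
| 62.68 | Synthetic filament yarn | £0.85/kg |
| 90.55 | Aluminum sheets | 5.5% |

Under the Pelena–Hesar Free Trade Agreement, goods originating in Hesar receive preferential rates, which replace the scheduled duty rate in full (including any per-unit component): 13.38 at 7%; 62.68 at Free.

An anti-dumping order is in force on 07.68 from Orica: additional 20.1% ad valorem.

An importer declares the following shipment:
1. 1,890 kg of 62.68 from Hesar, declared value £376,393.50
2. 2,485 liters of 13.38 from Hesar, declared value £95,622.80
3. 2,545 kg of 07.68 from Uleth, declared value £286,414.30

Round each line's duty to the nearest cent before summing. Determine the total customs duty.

Line 1 (62.68, Hesar, 1,890 kg, £376,393.50):
Base rate for 62.68 is £0.85/kg.
Origin Hesar qualifies under the Pelena–Hesar agreement and 62.68 is covered: preferential rate Free applies instead.
Duty = £376,393.50 × 0% = £0.00.
Line 2 (13.38, Hesar, 2,485 liters, £95,622.80):
Base rate for 13.38 is 16.5% + £0.57/liter.
Origin Hesar qualifies under the Pelena–Hesar agreement and 13.38 is covered: preferential rate 7% applies instead.
Duty = £95,622.80 × 7% = £6,693.60.
Line 3 (07.68, Uleth, 2,545 kg, £286,414.30):
Base rate for 07.68 is 15.5%.
The additional-duty order on 07.68 targets Orica, not Uleth; it does not apply.
Duty = £286,414.30 × 15.5% = £44,394.22.
Total = £0.00 + £6,693.60 + £44,394.22 = £51,087.82.

£51,087.82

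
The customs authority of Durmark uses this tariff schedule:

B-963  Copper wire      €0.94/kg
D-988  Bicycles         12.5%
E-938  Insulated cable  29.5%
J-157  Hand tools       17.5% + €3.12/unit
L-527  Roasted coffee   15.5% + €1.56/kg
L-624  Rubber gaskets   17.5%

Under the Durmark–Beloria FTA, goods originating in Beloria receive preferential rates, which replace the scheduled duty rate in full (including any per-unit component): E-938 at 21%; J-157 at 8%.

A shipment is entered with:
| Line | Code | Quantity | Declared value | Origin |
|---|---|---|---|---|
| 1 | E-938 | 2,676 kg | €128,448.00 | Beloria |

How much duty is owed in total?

€26,974.08

Line 1 (E-938, Beloria, 2,676 kg, €128,448.00):
Base rate for E-938 is 29.5%.
Origin Beloria qualifies under the Durmark–Beloria agreement and E-938 is covered: preferential rate 21% applies instead.
Duty = €128,448.00 × 21% = €26,974.08.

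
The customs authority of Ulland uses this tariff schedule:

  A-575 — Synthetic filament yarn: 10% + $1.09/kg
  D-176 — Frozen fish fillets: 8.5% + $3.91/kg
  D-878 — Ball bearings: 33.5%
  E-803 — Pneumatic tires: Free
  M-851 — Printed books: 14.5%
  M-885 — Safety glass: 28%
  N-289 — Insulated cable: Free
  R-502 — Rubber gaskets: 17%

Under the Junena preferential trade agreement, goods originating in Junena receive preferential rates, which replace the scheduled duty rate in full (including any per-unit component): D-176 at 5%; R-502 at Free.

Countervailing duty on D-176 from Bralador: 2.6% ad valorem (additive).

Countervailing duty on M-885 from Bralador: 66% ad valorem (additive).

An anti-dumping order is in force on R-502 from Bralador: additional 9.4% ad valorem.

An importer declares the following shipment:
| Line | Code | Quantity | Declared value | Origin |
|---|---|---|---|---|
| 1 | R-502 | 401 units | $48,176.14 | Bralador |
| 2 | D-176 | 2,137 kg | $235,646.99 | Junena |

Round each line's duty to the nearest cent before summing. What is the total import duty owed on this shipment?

Line 1 (R-502, Bralador, 401 units, $48,176.14):
Base rate for R-502 is 17%.
R-502 has an FTA preferential rate, but origin Bralador is not Junena; base rate stands.
Additional duty on R-502 from Bralador: +9.4%. Applied ad valorem rate: 17% + 9.4% = 26.4%.
Duty = $48,176.14 × 26.4% = $12,718.50.
Line 2 (D-176, Junena, 2,137 kg, $235,646.99):
Base rate for D-176 is 8.5% + $3.91/kg.
Origin Junena qualifies under the Ulland–Junena agreement and D-176 is covered: preferential rate 5% applies instead.
The additional-duty order on D-176 targets Bralador, not Junena; it does not apply.
Duty = $235,646.99 × 5% = $11,782.35.
Total = $12,718.50 + $11,782.35 = $24,500.85.

$24,500.85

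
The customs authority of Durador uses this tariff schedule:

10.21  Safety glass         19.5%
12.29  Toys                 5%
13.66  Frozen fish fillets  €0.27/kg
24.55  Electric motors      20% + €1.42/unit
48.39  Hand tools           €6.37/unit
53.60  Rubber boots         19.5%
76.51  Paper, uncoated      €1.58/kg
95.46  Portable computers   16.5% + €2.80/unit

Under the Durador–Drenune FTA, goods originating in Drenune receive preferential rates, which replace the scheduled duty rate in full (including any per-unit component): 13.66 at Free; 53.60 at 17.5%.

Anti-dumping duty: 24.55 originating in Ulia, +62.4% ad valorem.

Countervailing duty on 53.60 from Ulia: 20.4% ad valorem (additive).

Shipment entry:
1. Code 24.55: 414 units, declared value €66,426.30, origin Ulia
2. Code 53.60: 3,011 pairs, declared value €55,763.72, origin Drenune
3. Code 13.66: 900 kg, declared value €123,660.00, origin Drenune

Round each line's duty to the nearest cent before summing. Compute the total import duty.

Line 1 (24.55, Ulia, 414 units, €66,426.30):
Base rate for 24.55 is 20% + €1.42/unit.
Additional duty on 24.55 from Ulia: +62.4%. Applied ad valorem rate: 20% + 62.4% = 82.4%.
Duty = €66,426.30 × 82.4% + 414 × €1.42 = €55,323.15.
Line 2 (53.60, Drenune, 3,011 pairs, €55,763.72):
Base rate for 53.60 is 19.5%.
Origin Drenune qualifies under the Durador–Drenune agreement and 53.60 is covered: preferential rate 17.5% applies instead.
The additional-duty order on 53.60 targets Ulia, not Drenune; it does not apply.
Duty = €55,763.72 × 17.5% = €9,758.65.
Line 3 (13.66, Drenune, 900 kg, €123,660.00):
Base rate for 13.66 is €0.27/kg.
Origin Drenune qualifies under the Durador–Drenune agreement and 13.66 is covered: preferential rate Free applies instead.
Duty = €123,660.00 × 0% = €0.00.
Total = €55,323.15 + €9,758.65 + €0.00 = €65,081.80.

€65,081.80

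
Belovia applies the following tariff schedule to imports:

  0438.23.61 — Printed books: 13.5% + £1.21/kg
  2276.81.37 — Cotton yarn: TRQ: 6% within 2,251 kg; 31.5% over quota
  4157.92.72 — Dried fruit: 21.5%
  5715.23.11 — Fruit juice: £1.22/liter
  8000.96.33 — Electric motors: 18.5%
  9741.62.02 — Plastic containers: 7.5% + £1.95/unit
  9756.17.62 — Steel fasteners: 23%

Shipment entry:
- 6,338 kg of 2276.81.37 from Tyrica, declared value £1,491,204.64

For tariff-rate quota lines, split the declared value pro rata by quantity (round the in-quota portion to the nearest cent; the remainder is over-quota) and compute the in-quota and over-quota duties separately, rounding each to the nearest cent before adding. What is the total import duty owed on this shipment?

Line 1 (2276.81.37, Tyrica, 6,338 kg, £1,491,204.64):
Code 2276.81.37 is under a tariff-rate quota (threshold 2,251 kg). In-quota: 2,251 kg at 6%; over-quota: 4,087 kg at 31.5%.
Pro-rata value split: in-quota = £1,491,204.64 × 2,251/6,338 = £529,615.28; over-quota = £1,491,204.64 − £529,615.28 = £961,589.36.
In-quota duty = £529,615.28 × 6% = £31,776.92. Over-quota duty = £961,589.36 × 31.5% = £302,900.65.
Line duty = £31,776.92 + £302,900.65 = £334,677.57.

£334,677.57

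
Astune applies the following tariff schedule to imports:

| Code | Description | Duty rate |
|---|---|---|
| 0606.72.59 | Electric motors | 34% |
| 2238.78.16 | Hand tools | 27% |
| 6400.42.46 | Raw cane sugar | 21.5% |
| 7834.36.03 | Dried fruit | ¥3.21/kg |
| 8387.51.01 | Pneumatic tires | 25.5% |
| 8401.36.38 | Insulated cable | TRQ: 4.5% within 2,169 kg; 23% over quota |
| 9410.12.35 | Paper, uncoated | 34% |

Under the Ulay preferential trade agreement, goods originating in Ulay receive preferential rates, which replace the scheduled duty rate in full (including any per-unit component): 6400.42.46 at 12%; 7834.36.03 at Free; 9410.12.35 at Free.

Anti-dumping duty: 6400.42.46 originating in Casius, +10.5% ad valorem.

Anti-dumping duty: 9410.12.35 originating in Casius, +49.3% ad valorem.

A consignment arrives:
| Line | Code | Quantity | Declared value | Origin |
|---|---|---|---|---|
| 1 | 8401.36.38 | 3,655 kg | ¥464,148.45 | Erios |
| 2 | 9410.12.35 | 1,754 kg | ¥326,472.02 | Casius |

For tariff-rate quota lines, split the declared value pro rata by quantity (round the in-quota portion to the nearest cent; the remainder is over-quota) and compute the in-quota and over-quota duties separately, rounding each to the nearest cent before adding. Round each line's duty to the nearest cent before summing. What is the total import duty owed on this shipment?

Line 1 (8401.36.38, Erios, 3,655 kg, ¥464,148.45):
Code 8401.36.38 is under a tariff-rate quota (threshold 2,169 kg). In-quota: 2,169 kg at 4.5%; over-quota: 1,486 kg at 23%.
Pro-rata value split: in-quota = ¥464,148.45 × 2,169/3,655 = ¥275,441.31; over-quota = ¥464,148.45 − ¥275,441.31 = ¥188,707.14.
In-quota duty = ¥275,441.31 × 4.5% = ¥12,394.86. Over-quota duty = ¥188,707.14 × 23% = ¥43,402.64.
Line duty = ¥12,394.86 + ¥43,402.64 = ¥55,797.50.
Line 2 (9410.12.35, Casius, 1,754 kg, ¥326,472.02):
Base rate for 9410.12.35 is 34%.
9410.12.35 has an FTA preferential rate, but origin Casius is not Ulay; base rate stands.
Additional duty on 9410.12.35 from Casius: +49.3%. Applied ad valorem rate: 34% + 49.3% = 83.3%.
Duty = ¥326,472.02 × 83.3% = ¥271,951.19.
Total = ¥55,797.50 + ¥271,951.19 = ¥327,748.69.

¥327,748.69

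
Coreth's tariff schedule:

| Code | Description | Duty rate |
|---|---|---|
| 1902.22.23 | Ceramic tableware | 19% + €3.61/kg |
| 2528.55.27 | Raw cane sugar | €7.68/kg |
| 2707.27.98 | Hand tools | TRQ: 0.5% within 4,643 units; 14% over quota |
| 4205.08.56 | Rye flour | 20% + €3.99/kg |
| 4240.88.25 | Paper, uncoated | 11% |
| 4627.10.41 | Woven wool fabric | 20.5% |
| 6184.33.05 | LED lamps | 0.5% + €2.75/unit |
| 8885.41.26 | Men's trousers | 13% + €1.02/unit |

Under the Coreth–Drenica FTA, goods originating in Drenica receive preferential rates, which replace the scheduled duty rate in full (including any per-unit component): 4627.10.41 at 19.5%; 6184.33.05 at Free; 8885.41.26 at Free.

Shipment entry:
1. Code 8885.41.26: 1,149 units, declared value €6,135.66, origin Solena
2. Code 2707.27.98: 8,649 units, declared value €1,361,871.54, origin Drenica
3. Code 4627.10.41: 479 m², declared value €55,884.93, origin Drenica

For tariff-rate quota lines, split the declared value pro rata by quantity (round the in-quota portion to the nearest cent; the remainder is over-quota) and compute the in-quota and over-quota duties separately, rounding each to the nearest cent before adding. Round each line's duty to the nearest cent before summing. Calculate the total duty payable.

€104,832.48

Line 1 (8885.41.26, Solena, 1,149 units, €6,135.66):
Base rate for 8885.41.26 is 13% + €1.02/unit.
8885.41.26 has an FTA preferential rate, but origin Solena is not Drenica; base rate stands.
Duty = €6,135.66 × 13% + 1,149 × €1.02 = €1,969.62.
Line 2 (2707.27.98, Drenica, 8,649 units, €1,361,871.54):
Code 2707.27.98 is under a tariff-rate quota (threshold 4,643 units). In-quota: 4,643 units at 0.5%; over-quota: 4,006 units at 14%.
Pro-rata value split: in-quota = €1,361,871.54 × 4,643/8,649 = €731,086.78; over-quota = €1,361,871.54 − €731,086.78 = €630,784.76.
In-quota duty = €731,086.78 × 0.5% = €3,655.43. Over-quota duty = €630,784.76 × 14% = €88,309.87.
Line duty = €3,655.43 + €88,309.87 = €91,965.30.
Line 3 (4627.10.41, Drenica, 479 m², €55,884.93):
Base rate for 4627.10.41 is 20.5%.
Origin Drenica qualifies under the Coreth–Drenica agreement and 4627.10.41 is covered: preferential rate 19.5% applies instead.
Duty = €55,884.93 × 19.5% = €10,897.56.
Total = €1,969.62 + €91,965.30 + €10,897.56 = €104,832.48.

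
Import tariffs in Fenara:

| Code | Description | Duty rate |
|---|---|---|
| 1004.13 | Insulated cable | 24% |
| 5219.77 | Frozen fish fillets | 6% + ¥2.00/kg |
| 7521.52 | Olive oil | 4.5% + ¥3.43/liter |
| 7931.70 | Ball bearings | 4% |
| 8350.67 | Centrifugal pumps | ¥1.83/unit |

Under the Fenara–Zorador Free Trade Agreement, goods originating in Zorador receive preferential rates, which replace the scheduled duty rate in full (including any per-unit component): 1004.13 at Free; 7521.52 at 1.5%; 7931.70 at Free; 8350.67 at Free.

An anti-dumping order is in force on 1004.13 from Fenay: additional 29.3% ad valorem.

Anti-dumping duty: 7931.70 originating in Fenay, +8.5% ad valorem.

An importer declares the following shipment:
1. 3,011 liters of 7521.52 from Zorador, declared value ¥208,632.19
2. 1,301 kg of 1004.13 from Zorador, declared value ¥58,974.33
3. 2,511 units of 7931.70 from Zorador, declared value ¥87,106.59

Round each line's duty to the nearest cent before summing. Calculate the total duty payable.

¥3,129.48

Line 1 (7521.52, Zorador, 3,011 liters, ¥208,632.19):
Base rate for 7521.52 is 4.5% + ¥3.43/liter.
Origin Zorador qualifies under the Fenara–Zorador agreement and 7521.52 is covered: preferential rate 1.5% applies instead.
Duty = ¥208,632.19 × 1.5% = ¥3,129.48.
Line 2 (1004.13, Zorador, 1,301 kg, ¥58,974.33):
Base rate for 1004.13 is 24%.
Origin Zorador qualifies under the Fenara–Zorador agreement and 1004.13 is covered: preferential rate Free applies instead.
The additional-duty order on 1004.13 targets Fenay, not Zorador; it does not apply.
Duty = ¥58,974.33 × 0% = ¥0.00.
Line 3 (7931.70, Zorador, 2,511 units, ¥87,106.59):
Base rate for 7931.70 is 4%.
Origin Zorador qualifies under the Fenara–Zorador agreement and 7931.70 is covered: preferential rate Free applies instead.
The additional-duty order on 7931.70 targets Fenay, not Zorador; it does not apply.
Duty = ¥87,106.59 × 0% = ¥0.00.
Total = ¥3,129.48 + ¥0.00 + ¥0.00 = ¥3,129.48.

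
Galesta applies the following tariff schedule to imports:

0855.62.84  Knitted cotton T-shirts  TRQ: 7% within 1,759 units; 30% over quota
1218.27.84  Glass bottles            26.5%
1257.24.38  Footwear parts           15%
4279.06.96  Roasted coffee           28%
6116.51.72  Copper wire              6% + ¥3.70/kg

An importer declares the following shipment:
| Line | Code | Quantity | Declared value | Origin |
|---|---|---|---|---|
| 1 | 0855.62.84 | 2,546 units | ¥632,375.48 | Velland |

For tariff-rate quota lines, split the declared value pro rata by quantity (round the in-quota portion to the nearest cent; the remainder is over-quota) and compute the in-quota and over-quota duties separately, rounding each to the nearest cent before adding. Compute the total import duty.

Line 1 (0855.62.84, Velland, 2,546 units, ¥632,375.48):
Code 0855.62.84 is under a tariff-rate quota (threshold 1,759 units). In-quota: 1,759 units at 7%; over-quota: 787 units at 30%.
Pro-rata value split: in-quota = ¥632,375.48 × 1,759/2,546 = ¥436,900.42; over-quota = ¥632,375.48 − ¥436,900.42 = ¥195,475.06.
In-quota duty = ¥436,900.42 × 7% = ¥30,583.03. Over-quota duty = ¥195,475.06 × 30% = ¥58,642.52.
Line duty = ¥30,583.03 + ¥58,642.52 = ¥89,225.55.

¥89,225.55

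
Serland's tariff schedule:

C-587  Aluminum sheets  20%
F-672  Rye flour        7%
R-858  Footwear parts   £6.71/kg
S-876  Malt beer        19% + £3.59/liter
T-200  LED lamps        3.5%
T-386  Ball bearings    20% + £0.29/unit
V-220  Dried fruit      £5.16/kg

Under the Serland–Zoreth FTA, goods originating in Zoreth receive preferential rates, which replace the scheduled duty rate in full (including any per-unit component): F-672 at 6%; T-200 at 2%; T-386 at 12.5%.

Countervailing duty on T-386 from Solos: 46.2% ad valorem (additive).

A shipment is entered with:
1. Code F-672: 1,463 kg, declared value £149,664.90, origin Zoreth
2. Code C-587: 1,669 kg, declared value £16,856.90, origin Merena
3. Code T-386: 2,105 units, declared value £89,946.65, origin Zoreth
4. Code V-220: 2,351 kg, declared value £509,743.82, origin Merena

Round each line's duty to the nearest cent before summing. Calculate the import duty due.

£35,725.76

Line 1 (F-672, Zoreth, 1,463 kg, £149,664.90):
Base rate for F-672 is 7%.
Origin Zoreth qualifies under the Serland–Zoreth agreement and F-672 is covered: preferential rate 6% applies instead.
Duty = £149,664.90 × 6% = £8,979.89.
Line 2 (C-587, Merena, 1,669 kg, £16,856.90):
Base rate for C-587 is 20%.
Duty = £16,856.90 × 20% = £3,371.38.
Line 3 (T-386, Zoreth, 2,105 units, £89,946.65):
Base rate for T-386 is 20% + £0.29/unit.
Origin Zoreth qualifies under the Serland–Zoreth agreement and T-386 is covered: preferential rate 12.5% applies instead.
The additional-duty order on T-386 targets Solos, not Zoreth; it does not apply.
Duty = £89,946.65 × 12.5% = £11,243.33.
Line 4 (V-220, Merena, 2,351 kg, £509,743.82):
Base rate for V-220 is £5.16/kg.
Duty = 2,351 × £5.16 = £12,131.16.
Total = £8,979.89 + £3,371.38 + £11,243.33 + £12,131.16 = £35,725.76.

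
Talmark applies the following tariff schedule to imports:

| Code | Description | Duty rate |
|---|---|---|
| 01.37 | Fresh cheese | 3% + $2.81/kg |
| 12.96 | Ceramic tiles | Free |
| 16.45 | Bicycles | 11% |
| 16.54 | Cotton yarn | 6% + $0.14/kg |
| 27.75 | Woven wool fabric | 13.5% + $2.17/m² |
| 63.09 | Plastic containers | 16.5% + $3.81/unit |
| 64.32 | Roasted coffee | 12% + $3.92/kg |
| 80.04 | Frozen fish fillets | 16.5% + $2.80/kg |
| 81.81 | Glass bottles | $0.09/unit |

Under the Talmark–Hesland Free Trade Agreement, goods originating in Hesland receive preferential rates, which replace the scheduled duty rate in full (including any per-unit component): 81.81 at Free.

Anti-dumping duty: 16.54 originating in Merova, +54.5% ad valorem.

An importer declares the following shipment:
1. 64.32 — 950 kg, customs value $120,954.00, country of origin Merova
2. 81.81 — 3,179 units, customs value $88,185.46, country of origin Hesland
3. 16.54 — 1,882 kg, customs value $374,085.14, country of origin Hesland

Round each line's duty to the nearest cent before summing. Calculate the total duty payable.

$40,947.07

Line 1 (64.32, Merova, 950 kg, $120,954.00):
Base rate for 64.32 is 12% + $3.92/kg.
Duty = $120,954.00 × 12% + 950 × $3.92 = $18,238.48.
Line 2 (81.81, Hesland, 3,179 units, $88,185.46):
Base rate for 81.81 is $0.09/unit.
Origin Hesland qualifies under the Talmark–Hesland agreement and 81.81 is covered: preferential rate Free applies instead.
Duty = $88,185.46 × 0% = $0.00.
Line 3 (16.54, Hesland, 1,882 kg, $374,085.14):
Base rate for 16.54 is 6% + $0.14/kg.
Origin Hesland is the FTA partner but 16.54 is not on the preference list; base rate stands.
The additional-duty order on 16.54 targets Merova, not Hesland; it does not apply.
Duty = $374,085.14 × 6% + 1,882 × $0.14 = $22,708.59.
Total = $18,238.48 + $0.00 + $22,708.59 = $40,947.07.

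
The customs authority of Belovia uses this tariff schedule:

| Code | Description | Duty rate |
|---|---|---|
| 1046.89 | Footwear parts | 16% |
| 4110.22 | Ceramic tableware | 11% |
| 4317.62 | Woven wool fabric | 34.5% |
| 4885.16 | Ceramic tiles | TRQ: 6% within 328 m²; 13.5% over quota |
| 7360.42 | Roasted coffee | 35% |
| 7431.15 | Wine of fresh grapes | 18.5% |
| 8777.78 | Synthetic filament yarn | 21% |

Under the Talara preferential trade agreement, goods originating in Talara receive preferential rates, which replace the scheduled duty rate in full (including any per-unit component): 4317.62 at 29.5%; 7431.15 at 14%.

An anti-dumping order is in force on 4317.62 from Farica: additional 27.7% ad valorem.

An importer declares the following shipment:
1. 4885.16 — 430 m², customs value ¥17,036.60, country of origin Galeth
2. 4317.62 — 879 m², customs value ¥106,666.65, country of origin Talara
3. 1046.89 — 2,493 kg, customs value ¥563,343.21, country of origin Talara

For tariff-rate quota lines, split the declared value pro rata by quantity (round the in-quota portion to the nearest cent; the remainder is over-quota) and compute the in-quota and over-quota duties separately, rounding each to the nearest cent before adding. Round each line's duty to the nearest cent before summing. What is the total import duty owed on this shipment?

Line 1 (4885.16, Galeth, 430 m², ¥17,036.60):
Code 4885.16 is under a tariff-rate quota (threshold 328 m²). In-quota: 328 m² at 6%; over-quota: 102 m² at 13.5%.
Pro-rata value split: in-quota = ¥17,036.60 × 328/430 = ¥12,995.36; over-quota = ¥17,036.60 − ¥12,995.36 = ¥4,041.24.
In-quota duty = ¥12,995.36 × 6% = ¥779.72. Over-quota duty = ¥4,041.24 × 13.5% = ¥545.57.
Line duty = ¥779.72 + ¥545.57 = ¥1,325.29.
Line 2 (4317.62, Talara, 879 m², ¥106,666.65):
Base rate for 4317.62 is 34.5%.
Origin Talara qualifies under the Belovia–Talara agreement and 4317.62 is covered: preferential rate 29.5% applies instead.
The additional-duty order on 4317.62 targets Farica, not Talara; it does not apply.
Duty = ¥106,666.65 × 29.5% = ¥31,466.66.
Line 3 (1046.89, Talara, 2,493 kg, ¥563,343.21):
Base rate for 1046.89 is 16%.
Origin Talara is the FTA partner but 1046.89 is not on the preference list; base rate stands.
Duty = ¥563,343.21 × 16% = ¥90,134.91.
Total = ¥1,325.29 + ¥31,466.66 + ¥90,134.91 = ¥122,926.86.

¥122,926.86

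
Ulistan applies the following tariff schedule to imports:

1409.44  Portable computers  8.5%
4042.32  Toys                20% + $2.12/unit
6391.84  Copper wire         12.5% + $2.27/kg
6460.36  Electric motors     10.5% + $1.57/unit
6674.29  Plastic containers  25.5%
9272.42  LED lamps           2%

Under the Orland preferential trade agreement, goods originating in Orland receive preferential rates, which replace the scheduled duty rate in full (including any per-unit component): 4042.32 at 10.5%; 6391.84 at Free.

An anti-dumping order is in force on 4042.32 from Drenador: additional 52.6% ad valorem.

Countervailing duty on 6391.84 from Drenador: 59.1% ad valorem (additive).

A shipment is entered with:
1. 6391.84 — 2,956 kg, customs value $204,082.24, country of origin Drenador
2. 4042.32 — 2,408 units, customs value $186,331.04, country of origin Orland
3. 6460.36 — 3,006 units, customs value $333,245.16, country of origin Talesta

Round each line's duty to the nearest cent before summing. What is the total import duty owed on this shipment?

$212,107.92

Line 1 (6391.84, Drenador, 2,956 kg, $204,082.24):
Base rate for 6391.84 is 12.5% + $2.27/kg.
6391.84 has an FTA preferential rate, but origin Drenador is not Orland; base rate stands.
Additional duty on 6391.84 from Drenador: +59.1%. Applied ad valorem rate: 12.5% + 59.1% = 71.6%.
Duty = $204,082.24 × 71.6% + 2,956 × $2.27 = $152,833.00.
Line 2 (4042.32, Orland, 2,408 units, $186,331.04):
Base rate for 4042.32 is 20% + $2.12/unit.
Origin Orland qualifies under the Ulistan–Orland agreement and 4042.32 is covered: preferential rate 10.5% applies instead.
The additional-duty order on 4042.32 targets Drenador, not Orland; it does not apply.
Duty = $186,331.04 × 10.5% = $19,564.76.
Line 3 (6460.36, Talesta, 3,006 units, $333,245.16):
Base rate for 6460.36 is 10.5% + $1.57/unit.
Duty = $333,245.16 × 10.5% + 3,006 × $1.57 = $39,710.16.
Total = $152,833.00 + $19,564.76 + $39,710.16 = $212,107.92.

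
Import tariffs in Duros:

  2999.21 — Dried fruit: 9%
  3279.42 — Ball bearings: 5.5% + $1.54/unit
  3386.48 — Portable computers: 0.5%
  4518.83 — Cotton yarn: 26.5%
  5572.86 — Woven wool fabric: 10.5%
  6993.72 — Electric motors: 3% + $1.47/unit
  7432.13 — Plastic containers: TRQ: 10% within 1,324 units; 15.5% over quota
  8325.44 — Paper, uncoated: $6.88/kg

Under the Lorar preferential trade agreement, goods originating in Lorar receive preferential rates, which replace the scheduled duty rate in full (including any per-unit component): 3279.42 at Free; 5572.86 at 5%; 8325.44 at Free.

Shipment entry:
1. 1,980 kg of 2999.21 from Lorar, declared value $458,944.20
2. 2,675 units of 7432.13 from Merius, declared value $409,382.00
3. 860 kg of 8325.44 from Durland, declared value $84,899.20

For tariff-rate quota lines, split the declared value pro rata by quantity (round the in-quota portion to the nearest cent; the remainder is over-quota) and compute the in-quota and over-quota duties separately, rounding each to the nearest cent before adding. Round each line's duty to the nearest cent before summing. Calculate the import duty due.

$99,531.62

Line 1 (2999.21, Lorar, 1,980 kg, $458,944.20):
Base rate for 2999.21 is 9%.
Origin Lorar is the FTA partner but 2999.21 is not on the preference list; base rate stands.
Duty = $458,944.20 × 9% = $41,304.98.
Line 2 (7432.13, Merius, 2,675 units, $409,382.00):
Code 7432.13 is under a tariff-rate quota (threshold 1,324 units). In-quota: 1,324 units at 10%; over-quota: 1,351 units at 15.5%.
Pro-rata value split: in-quota = $409,382.00 × 1,324/2,675 = $202,624.96; over-quota = $409,382.00 − $202,624.96 = $206,757.04.
In-quota duty = $202,624.96 × 10% = $20,262.50. Over-quota duty = $206,757.04 × 15.5% = $32,047.34.
Line duty = $20,262.50 + $32,047.34 = $52,309.84.
Line 3 (8325.44, Durland, 860 kg, $84,899.20):
Base rate for 8325.44 is $6.88/kg.
8325.44 has an FTA preferential rate, but origin Durland is not Lorar; base rate stands.
Duty = 860 × $6.88 = $5,916.80.
Total = $41,304.98 + $52,309.84 + $5,916.80 = $99,531.62.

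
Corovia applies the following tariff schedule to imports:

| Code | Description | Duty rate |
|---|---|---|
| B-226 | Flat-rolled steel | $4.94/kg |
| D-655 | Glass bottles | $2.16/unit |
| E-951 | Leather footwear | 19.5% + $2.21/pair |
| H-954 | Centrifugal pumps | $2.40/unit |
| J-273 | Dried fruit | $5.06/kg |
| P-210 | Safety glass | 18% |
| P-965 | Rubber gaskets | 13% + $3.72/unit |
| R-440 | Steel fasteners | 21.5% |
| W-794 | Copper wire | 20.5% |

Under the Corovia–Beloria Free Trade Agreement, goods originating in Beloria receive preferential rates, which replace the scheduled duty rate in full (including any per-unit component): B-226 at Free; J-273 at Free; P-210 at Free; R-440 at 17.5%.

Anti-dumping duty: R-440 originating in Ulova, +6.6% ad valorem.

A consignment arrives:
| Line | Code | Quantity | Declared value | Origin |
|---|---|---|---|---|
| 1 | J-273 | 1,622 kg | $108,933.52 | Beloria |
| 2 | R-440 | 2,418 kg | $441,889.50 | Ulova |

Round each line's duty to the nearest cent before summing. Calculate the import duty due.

Line 1 (J-273, Beloria, 1,622 kg, $108,933.52):
Base rate for J-273 is $5.06/kg.
Origin Beloria qualifies under the Corovia–Beloria agreement and J-273 is covered: preferential rate Free applies instead.
Duty = $108,933.52 × 0% = $0.00.
Line 2 (R-440, Ulova, 2,418 kg, $441,889.50):
Base rate for R-440 is 21.5%.
R-440 has an FTA preferential rate, but origin Ulova is not Beloria; base rate stands.
Additional duty on R-440 from Ulova: +6.6%. Applied ad valorem rate: 21.5% + 6.6% = 28.1%.
Duty = $441,889.50 × 28.1% = $124,170.95.
Total = $0.00 + $124,170.95 = $124,170.95.

$124,170.95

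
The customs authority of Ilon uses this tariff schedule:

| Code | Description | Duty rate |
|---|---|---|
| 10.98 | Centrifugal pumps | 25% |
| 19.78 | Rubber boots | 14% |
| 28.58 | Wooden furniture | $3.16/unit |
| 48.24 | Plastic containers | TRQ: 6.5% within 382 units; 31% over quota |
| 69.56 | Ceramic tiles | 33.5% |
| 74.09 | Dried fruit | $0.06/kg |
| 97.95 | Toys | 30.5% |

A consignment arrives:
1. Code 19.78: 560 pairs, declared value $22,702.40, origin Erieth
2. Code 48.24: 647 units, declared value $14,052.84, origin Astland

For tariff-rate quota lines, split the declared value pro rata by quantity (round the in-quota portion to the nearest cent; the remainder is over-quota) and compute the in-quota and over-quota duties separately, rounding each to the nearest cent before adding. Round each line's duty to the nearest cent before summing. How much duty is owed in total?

Line 1 (19.78, Erieth, 560 pairs, $22,702.40):
Base rate for 19.78 is 14%.
Duty = $22,702.40 × 14% = $3,178.34.
Line 2 (48.24, Astland, 647 units, $14,052.84):
Code 48.24 is under a tariff-rate quota (threshold 382 units). In-quota: 382 units at 6.5%; over-quota: 265 units at 31%.
Pro-rata value split: in-quota = $14,052.84 × 382/647 = $8,297.04; over-quota = $14,052.84 − $8,297.04 = $5,755.80.
In-quota duty = $8,297.04 × 6.5% = $539.31. Over-quota duty = $5,755.80 × 31% = $1,784.30.
Line duty = $539.31 + $1,784.30 = $2,323.61.
Total = $3,178.34 + $2,323.61 = $5,501.95.

$5,501.95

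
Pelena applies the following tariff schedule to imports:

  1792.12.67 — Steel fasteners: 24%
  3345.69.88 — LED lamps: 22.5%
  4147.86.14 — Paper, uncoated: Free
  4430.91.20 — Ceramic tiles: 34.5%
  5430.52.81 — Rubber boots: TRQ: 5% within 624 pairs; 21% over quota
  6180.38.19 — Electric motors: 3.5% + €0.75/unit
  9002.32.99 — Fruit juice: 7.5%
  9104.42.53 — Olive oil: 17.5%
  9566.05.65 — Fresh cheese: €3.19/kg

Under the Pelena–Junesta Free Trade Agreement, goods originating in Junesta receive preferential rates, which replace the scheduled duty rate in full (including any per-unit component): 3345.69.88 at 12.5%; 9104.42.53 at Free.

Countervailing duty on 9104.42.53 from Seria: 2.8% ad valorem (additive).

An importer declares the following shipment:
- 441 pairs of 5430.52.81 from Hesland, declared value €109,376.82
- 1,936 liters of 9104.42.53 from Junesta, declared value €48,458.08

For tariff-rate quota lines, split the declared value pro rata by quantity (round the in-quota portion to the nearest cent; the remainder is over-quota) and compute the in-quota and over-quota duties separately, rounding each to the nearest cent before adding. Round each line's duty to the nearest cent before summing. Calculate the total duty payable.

€5,468.84

Line 1 (5430.52.81, Hesland, 441 pairs, €109,376.82):
Code 5430.52.81 is under a tariff-rate quota (threshold 624 pairs). Quantity 441 pairs is within the quota, so the in-quota rate 5% applies to the full value.
Duty = €109,376.82 × 5% = €5,468.84.
Line 2 (9104.42.53, Junesta, 1,936 liters, €48,458.08):
Base rate for 9104.42.53 is 17.5%.
Origin Junesta qualifies under the Pelena–Junesta agreement and 9104.42.53 is covered: preferential rate Free applies instead.
The additional-duty order on 9104.42.53 targets Seria, not Junesta; it does not apply.
Duty = €48,458.08 × 0% = €0.00.
Total = €5,468.84 + €0.00 = €5,468.84.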